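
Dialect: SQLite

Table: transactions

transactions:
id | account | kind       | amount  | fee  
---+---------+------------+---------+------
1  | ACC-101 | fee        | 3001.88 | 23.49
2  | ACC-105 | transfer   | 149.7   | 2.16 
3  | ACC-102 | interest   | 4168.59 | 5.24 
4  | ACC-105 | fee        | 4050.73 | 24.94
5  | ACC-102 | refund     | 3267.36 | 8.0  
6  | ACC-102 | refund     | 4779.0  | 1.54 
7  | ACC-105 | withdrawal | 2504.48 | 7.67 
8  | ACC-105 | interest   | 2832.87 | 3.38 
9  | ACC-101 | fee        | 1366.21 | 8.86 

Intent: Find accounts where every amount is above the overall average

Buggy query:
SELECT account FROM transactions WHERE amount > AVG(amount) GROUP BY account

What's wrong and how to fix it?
Bug: AVG() is an aggregate; it can't sit directly in WHERE

Fix: Compute the overall average in a scalar subquery and compare each group's MIN against it in HAVING

Corrected query:
SELECT account FROM transactions GROUP BY account HAVING MIN(amount) > (SELECT AVG(amount) FROM transactions)

Result:
account
-------
ACC-102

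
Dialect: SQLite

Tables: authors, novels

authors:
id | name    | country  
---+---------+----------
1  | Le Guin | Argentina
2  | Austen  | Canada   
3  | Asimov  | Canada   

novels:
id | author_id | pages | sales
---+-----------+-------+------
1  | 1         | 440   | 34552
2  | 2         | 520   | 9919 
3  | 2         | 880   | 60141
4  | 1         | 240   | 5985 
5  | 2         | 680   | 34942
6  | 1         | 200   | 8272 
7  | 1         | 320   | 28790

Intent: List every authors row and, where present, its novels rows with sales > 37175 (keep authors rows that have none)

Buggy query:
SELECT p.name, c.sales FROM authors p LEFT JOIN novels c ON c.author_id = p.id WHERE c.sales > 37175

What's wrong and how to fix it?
Bug: A WHERE condition on the right-hand table after LEFT JOIN drops unmatched parents

Fix: Put 'c.sales > 37175' in the JOIN's ON clause instead of WHERE

Corrected query:
SELECT p.name, c.sales FROM authors p LEFT JOIN novels c ON c.author_id = p.id AND c.sales > 37175

Result:
name    | sales
--------+------
Le Guin | NULL 
Austen  | 60141
Asimov  | NULL 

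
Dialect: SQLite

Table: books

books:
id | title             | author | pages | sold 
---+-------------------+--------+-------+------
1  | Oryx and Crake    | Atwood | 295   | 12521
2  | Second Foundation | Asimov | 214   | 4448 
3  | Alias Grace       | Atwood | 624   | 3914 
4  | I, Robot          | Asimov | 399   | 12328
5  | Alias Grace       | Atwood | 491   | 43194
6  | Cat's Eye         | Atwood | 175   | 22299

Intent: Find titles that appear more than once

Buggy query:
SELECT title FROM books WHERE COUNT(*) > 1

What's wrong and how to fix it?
Bug: WHERE can't reference COUNT(*); aggregates are computed after WHERE

Fix: GROUP BY title, then filter groups with HAVING COUNT(*) > 1

Corrected query:
SELECT title FROM books GROUP BY title HAVING COUNT(*) > 1

Result:
title      
-----------
Alias Grace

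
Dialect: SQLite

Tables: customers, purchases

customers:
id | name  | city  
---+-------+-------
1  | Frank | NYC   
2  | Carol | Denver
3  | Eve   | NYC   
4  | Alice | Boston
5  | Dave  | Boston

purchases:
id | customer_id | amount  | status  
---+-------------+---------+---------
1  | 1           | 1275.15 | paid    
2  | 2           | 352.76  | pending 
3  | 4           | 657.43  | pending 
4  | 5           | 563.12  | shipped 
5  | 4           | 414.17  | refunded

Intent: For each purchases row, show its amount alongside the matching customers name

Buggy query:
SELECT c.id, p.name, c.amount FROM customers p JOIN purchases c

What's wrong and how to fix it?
Bug: Missing join condition: each purchases row is matched to all customers rows instead of just its own

Fix: Add ON c.customer_id = p.id to the JOIN

Corrected query:
SELECT c.id, p.name, c.amount FROM customers p JOIN purchases c ON c.customer_id = p.id

Result:
id | name  | amount 
---+-------+--------
1  | Frank | 1275.15
2  | Carol | 352.76 
3  | Alice | 657.43 
4  | Dave  | 563.12 
5  | Alice | 414.17 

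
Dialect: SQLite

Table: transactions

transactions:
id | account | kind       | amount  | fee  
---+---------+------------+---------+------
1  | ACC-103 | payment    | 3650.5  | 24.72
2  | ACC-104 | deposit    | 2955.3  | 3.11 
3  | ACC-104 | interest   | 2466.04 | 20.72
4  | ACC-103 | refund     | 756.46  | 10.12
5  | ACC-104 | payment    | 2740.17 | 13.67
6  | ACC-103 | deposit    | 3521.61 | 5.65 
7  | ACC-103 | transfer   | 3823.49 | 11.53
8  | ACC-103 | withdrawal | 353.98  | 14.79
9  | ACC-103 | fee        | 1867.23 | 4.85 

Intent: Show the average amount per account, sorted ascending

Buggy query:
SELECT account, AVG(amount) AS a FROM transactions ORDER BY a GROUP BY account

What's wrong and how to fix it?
Bug: GROUP BY must precede ORDER BY

Fix: Move ORDER BY to the end, after GROUP BY

Corrected query:
SELECT account, AVG(amount) AS a FROM transactions GROUP BY account ORDER BY a

Result:
account | a          
--------+------------
ACC-103 | 2328.878333
ACC-104 | 2720.503333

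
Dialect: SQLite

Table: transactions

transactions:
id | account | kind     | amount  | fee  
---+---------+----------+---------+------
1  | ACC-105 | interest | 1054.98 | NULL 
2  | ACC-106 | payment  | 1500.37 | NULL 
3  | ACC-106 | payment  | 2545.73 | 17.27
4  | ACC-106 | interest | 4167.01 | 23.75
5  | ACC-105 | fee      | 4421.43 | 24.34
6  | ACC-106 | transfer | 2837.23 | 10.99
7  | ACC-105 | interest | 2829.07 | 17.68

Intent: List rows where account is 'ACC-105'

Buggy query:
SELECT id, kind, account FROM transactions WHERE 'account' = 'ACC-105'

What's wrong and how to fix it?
Bug: Single quotes denote string literals in SQL; the column name is being compared as a constant string

Fix: Remove the quotes around the column name (or use double quotes for an identifier)

Corrected query:
SELECT id, kind, account FROM transactions WHERE account = 'ACC-105'

Result:
id | kind     | account
---+----------+--------
1  | interest | ACC-105
5  | fee      | ACC-105
7  | interest | ACC-105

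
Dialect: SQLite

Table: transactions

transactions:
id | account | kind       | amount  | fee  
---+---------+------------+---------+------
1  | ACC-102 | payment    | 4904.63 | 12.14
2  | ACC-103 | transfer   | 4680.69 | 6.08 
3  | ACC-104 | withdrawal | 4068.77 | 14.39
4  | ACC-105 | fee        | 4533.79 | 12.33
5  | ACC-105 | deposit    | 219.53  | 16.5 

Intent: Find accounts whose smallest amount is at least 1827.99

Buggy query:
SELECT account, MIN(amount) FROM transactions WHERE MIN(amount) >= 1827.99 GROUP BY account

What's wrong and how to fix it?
Bug: MIN() in WHERE is a misuse of aggregate

Fix: Replace WHERE with HAVING after the GROUP BY

Corrected query:
SELECT account, MIN(amount) FROM transactions GROUP BY account HAVING MIN(amount) >= 1827.99

Result:
account | MIN(amount)
--------+------------
ACC-102 | 4904.63    
ACC-103 | 4680.69    
ACC-104 | 4068.77    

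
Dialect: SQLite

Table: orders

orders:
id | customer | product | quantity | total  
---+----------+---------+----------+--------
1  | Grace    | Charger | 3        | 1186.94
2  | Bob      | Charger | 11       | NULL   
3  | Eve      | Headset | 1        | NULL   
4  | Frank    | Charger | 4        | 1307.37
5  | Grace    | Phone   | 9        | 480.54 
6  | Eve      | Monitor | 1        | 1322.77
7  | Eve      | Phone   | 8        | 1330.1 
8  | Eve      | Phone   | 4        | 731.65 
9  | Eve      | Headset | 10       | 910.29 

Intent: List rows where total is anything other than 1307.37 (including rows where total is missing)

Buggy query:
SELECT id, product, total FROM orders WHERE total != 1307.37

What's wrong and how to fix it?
Bug: Inequality against NULL is unknown, not true; rows with NULL are dropped

Fix: Handle NULL separately with IS NULL alongside the inequality

Corrected query:
SELECT id, product, total FROM orders WHERE total != 1307.37 OR total IS NULL

Result:
id | product | total  
---+---------+--------
1  | Charger | 1186.94
2  | Charger | NULL   
3  | Headset | NULL   
5  | Phone   | 480.54 
6  | Monitor | 1322.77
7  | Phone   | 1330.1 
8  | Phone   | 731.65 
9  | Headset | 910.29 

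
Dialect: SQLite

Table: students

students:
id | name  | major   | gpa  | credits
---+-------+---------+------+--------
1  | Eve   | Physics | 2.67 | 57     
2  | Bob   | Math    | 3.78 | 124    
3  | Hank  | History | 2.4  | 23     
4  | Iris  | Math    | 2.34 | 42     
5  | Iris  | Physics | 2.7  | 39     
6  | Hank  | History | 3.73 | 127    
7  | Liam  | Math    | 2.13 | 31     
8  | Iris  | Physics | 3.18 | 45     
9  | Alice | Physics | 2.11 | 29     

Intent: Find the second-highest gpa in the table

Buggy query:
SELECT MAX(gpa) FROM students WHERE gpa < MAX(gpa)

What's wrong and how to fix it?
Bug: MAX(gpa) on the right of the comparison is an aggregate-in-WHERE error

Fix: Put the inner MAX in a scalar subquery

Corrected query:
SELECT MAX(gpa) FROM students WHERE gpa < (SELECT MAX(gpa) FROM students)

Result:
MAX(gpa)
--------
3.73    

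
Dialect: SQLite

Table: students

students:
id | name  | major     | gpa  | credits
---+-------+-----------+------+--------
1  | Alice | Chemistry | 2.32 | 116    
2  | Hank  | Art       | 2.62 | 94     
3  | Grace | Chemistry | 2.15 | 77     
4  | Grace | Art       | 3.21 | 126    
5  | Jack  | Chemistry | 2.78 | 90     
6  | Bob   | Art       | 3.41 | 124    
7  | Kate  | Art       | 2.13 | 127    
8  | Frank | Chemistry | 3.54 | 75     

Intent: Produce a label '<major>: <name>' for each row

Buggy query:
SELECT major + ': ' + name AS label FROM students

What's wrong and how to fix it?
Bug: SQLite uses || for string concatenation; + coerces text to numbers (yielding 0)

Fix: Replace + with || to concatenate text

Corrected query:
SELECT major || ': ' || name AS label FROM students

Result:
label           
----------------
Chemistry: Alice
Art: Hank       
Chemistry: Grace
Art: Grace      
Chemistry: Jack 
Art: Bob        
Art: Kate       
Chemistry: Frank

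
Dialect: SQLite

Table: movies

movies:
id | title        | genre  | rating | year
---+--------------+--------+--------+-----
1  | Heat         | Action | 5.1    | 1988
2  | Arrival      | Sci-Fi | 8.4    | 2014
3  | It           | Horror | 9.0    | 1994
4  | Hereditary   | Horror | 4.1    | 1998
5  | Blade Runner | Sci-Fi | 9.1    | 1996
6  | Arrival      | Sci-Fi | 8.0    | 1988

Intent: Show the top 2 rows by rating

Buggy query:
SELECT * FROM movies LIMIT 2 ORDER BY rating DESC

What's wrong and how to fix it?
Bug: LIMIT must come after ORDER BY

Fix: Sort with ORDER BY, then apply LIMIT

Corrected query:
SELECT * FROM movies ORDER BY rating DESC LIMIT 2

Result:
id | title        | genre  | rating | year
---+--------------+--------+--------+-----
5  | Blade Runner | Sci-Fi | 9.1    | 1996
3  | It           | Horror | 9      | 1994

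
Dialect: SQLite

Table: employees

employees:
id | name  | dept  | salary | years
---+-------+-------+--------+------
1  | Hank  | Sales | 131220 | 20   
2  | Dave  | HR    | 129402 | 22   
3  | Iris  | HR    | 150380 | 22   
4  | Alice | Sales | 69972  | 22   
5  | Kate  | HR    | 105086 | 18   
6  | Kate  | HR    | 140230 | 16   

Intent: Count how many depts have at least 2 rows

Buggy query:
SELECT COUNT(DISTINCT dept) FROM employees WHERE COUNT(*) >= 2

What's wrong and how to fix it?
Bug: COUNT(*) cannot appear in WHERE; the per-group count doesn't exist yet

Fix: Group first with HAVING COUNT(*) >= 2, then COUNT the resulting groups

Corrected query:
SELECT COUNT(*) FROM (SELECT dept FROM employees GROUP BY dept HAVING COUNT(*) >= 2)

Result:
COUNT(*)
--------
2       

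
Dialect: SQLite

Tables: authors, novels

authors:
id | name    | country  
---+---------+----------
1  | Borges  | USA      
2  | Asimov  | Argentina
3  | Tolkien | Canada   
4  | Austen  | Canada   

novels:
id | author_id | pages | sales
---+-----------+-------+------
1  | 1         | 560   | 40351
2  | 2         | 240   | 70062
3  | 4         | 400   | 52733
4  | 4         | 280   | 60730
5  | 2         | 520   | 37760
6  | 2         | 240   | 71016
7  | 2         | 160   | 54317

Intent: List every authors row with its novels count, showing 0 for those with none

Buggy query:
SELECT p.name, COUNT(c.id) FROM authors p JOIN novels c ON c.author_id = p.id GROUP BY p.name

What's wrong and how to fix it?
Bug: INNER JOIN drops authors rows that have no matching novels rows

Fix: Switch to LEFT JOIN to retain unmatched parent rows

Corrected query:
SELECT p.name, COUNT(c.id) FROM authors p LEFT JOIN novels c ON c.author_id = p.id GROUP BY p.name

Result:
name    | COUNT(c.id)
--------+------------
Asimov  | 4          
Austen  | 2          
Borges  | 1          
Tolkien | 0          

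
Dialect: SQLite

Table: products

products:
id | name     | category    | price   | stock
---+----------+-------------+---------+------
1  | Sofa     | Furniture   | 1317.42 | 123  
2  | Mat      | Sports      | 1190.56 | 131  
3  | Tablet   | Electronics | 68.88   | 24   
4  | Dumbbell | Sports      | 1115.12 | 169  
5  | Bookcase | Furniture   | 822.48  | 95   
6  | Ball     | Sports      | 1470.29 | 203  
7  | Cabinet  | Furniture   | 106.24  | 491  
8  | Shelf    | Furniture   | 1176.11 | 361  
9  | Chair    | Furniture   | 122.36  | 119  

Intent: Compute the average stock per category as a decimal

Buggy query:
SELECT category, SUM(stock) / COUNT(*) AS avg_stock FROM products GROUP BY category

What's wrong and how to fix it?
Bug: Both operands are integers, so '/' performs integer division and truncates

Fix: Multiply by 1.0 (or CAST to REAL) to force floating-point division

Corrected query:
SELECT category, SUM(stock) * 1.0 / COUNT(*) AS avg_stock FROM products GROUP BY category

Result:
category    | avg_stock 
------------+-----------
Electronics | 24        
Furniture   | 237.8     
Sports      | 167.666667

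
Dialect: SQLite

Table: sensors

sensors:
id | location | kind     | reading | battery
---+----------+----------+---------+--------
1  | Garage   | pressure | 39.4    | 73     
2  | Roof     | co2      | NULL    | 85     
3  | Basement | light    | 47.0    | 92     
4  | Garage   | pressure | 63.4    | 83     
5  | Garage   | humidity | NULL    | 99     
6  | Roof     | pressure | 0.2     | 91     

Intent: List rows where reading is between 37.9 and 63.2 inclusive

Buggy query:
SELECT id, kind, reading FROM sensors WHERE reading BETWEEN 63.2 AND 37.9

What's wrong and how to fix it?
Bug: BETWEEN expects the lower bound first; with 63.2 AND 37.9 the range is empty

Fix: Write BETWEEN 37.9 AND 63.2

Corrected query:
SELECT id, kind, reading FROM sensors WHERE reading BETWEEN 37.9 AND 63.2

Result:
id | kind     | reading
---+----------+--------
1  | pressure | 39.4   
3  | light    | 47     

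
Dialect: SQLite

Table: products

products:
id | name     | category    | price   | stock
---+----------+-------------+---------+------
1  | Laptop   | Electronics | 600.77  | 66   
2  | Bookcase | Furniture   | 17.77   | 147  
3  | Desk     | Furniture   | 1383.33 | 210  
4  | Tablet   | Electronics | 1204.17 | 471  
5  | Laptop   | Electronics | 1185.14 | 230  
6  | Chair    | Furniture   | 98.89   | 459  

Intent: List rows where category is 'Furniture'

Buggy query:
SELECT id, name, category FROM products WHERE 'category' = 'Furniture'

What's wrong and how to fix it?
Bug: 'category' in single quotes is a string literal, not the column; the comparison is literal-vs-literal and never true

Fix: Remove the quotes around the column name (or use double quotes for an identifier)

Corrected query:
SELECT id, name, category FROM products WHERE category = 'Furniture'

Result:
id | name     | category 
---+----------+----------
2  | Bookcase | Furniture
3  | Desk     | Furniture
6  | Chair    | Furniture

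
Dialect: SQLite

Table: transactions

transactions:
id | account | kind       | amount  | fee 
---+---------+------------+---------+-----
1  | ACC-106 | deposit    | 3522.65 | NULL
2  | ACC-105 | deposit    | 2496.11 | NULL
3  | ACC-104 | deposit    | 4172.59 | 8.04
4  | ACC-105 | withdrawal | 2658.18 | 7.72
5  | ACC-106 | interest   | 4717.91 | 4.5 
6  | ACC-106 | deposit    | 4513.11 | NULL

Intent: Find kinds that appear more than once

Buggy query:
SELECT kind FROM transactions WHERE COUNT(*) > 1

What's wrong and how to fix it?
Bug: COUNT(*) is an aggregate and cannot be used in WHERE

Fix: Group first, then use HAVING for the count condition

Corrected query:
SELECT kind FROM transactions GROUP BY kind HAVING COUNT(*) > 1

Result:
kind   
-------
deposit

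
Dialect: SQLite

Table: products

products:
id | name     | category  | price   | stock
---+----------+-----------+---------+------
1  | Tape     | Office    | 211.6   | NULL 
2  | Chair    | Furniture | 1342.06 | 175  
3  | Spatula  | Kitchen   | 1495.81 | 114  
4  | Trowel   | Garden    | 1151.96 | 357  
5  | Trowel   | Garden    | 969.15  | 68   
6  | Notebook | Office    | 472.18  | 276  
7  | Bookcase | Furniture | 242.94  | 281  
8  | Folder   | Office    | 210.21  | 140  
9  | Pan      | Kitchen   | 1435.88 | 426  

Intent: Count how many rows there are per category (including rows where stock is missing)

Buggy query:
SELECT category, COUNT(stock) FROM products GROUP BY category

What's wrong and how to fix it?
Bug: COUNT(stock) skips NULLs, so groups with missing stock are undercounted

Fix: Use COUNT(*) to count all rows regardless of NULL

Corrected query:
SELECT category, COUNT(*) FROM products GROUP BY category

Result:
category  | COUNT(*)
----------+---------
Furniture | 2       
Garden    | 2       
Kitchen   | 2       
Office    | 3       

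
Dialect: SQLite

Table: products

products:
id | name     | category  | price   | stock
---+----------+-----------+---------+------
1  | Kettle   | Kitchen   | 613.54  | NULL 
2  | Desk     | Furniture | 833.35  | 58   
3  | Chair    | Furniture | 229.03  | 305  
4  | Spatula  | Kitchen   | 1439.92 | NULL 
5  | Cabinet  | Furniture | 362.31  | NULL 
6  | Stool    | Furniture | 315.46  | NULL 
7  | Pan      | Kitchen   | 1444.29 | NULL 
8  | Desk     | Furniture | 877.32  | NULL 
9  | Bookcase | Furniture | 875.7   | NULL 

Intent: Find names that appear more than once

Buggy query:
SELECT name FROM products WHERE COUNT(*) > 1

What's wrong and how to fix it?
Bug: WHERE can't reference COUNT(*); aggregates are computed after WHERE

Fix: Group first, then use HAVING for the count condition

Corrected query:
SELECT name FROM products GROUP BY name HAVING COUNT(*) > 1

Result:
name
----
Desk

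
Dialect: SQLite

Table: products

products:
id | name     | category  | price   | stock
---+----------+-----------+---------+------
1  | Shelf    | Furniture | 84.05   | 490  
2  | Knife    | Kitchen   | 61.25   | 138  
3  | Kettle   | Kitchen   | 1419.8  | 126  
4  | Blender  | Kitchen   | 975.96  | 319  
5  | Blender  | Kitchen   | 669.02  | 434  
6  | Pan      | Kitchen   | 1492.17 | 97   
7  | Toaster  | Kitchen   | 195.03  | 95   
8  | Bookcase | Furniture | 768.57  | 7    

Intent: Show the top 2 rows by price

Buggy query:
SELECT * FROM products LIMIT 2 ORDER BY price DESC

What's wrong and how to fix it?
Bug: LIMIT must come after ORDER BY

Fix: Swap the clauses: ORDER BY first, then LIMIT

Corrected query:
SELECT * FROM products ORDER BY price DESC LIMIT 2

Result:
id | name   | category | price   | stock
---+--------+----------+---------+------
6  | Pan    | Kitchen  | 1492.17 | 97   
3  | Kettle | Kitchen  | 1419.8  | 126  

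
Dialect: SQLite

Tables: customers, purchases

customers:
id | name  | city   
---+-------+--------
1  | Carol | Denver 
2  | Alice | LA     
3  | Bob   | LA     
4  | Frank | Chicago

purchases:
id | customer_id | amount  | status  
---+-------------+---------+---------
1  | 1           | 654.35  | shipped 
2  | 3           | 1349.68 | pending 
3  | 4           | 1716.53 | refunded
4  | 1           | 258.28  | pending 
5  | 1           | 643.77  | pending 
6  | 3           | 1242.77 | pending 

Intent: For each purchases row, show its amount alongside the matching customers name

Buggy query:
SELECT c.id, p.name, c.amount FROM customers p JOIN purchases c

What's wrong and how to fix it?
Bug: Missing join condition: each purchases row is matched to all customers rows instead of just its own

Fix: Specify the join condition linking the foreign key to the parent id

Corrected query:
SELECT c.id, p.name, c.amount FROM customers p JOIN purchases c ON c.customer_id = p.id

Result:
id | name  | amount 
---+-------+--------
1  | Carol | 654.35 
2  | Bob   | 1349.68
3  | Frank | 1716.53
4  | Carol | 258.28 
5  | Carol | 643.77 
6  | Bob   | 1242.77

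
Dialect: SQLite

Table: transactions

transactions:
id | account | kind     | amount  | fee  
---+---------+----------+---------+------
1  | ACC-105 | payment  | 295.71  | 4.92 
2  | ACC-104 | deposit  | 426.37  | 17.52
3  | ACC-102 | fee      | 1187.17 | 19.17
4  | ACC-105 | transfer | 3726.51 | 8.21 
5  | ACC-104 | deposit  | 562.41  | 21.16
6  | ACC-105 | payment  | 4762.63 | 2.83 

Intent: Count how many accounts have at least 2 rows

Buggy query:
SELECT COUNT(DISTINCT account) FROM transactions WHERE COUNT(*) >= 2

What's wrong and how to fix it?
Bug: COUNT(*) cannot appear in WHERE; the per-group count doesn't exist yet

Fix: Use a subquery that GROUPs and filters with HAVING, then count its rows

Corrected query:
SELECT COUNT(*) FROM (SELECT account FROM transactions GROUP BY account HAVING COUNT(*) >= 2)

Result:
COUNT(*)
--------
2       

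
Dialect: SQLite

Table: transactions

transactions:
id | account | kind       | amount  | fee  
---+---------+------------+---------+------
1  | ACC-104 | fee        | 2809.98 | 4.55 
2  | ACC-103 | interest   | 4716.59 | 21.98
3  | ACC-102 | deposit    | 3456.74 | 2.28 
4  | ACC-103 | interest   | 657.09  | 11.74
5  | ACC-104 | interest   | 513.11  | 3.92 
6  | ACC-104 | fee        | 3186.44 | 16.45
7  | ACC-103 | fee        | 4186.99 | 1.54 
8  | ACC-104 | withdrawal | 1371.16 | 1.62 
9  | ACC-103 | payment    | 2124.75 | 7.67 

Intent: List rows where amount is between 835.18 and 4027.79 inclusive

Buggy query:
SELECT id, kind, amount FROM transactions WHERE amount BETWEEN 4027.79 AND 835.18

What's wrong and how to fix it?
Bug: The bounds are reversed; BETWEEN a AND b requires a <= b to match anything

Fix: Swap the bounds so the smaller value comes first

Corrected query:
SELECT id, kind, amount FROM transactions WHERE amount BETWEEN 835.18 AND 4027.79

Result:
id | kind       | amount 
---+------------+--------
1  | fee        | 2809.98
3  | deposit    | 3456.74
6  | fee        | 3186.44
8  | withdrawal | 1371.16
9  | payment    | 2124.75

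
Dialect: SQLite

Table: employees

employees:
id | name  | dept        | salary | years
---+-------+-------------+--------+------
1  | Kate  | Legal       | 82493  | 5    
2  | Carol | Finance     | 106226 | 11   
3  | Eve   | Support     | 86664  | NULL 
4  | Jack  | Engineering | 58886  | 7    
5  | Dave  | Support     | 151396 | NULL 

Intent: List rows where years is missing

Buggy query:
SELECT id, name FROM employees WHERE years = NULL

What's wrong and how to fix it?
Bug: '= NULL' is always unknown in SQL three-valued logic, so no rows match

Fix: Replace '= NULL' with 'IS NULL'

Corrected query:
SELECT id, name FROM employees WHERE years IS NULL

Result:
id | name
---+-----
3  | Eve 
5  | Dave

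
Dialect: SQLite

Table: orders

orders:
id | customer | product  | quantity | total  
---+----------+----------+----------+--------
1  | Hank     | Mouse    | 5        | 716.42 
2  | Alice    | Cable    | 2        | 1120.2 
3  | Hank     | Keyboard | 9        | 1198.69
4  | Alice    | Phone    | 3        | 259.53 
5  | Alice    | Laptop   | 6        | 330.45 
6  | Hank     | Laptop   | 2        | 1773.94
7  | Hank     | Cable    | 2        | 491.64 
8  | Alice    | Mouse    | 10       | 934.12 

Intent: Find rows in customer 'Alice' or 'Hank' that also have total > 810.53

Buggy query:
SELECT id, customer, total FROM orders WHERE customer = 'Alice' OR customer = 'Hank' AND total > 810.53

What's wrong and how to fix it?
Bug: AND binds tighter than OR, so this parses as customer = 'Alice' OR (customer = 'Hank' AND total > 810.53)

Fix: Group the OR with parentheses (or use IN), then AND the threshold

Corrected query:
SELECT id, customer, total FROM orders WHERE (customer = 'Alice' OR customer = 'Hank') AND total > 810.53

Result:
id | customer | total  
---+----------+--------
2  | Alice    | 1120.2 
3  | Hank     | 1198.69
6  | Hank     | 1773.94
8  | Alice    | 934.12 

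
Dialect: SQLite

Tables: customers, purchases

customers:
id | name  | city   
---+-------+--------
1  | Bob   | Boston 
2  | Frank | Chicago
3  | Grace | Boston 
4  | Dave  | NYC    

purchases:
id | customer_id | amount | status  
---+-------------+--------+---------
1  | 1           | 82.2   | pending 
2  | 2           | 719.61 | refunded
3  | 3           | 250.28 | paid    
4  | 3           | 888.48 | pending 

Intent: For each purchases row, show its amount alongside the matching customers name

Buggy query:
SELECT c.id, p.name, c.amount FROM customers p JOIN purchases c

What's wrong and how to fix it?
Bug: Missing join condition: each purchases row is matched to all customers rows instead of just its own

Fix: Add ON c.customer_id = p.id to the JOIN

Corrected query:
SELECT c.id, p.name, c.amount FROM customers p JOIN purchases c ON c.customer_id = p.id

Result:
id | name  | amount
---+-------+-------
1  | Bob   | 82.2  
2  | Frank | 719.61
3  | Grace | 250.28
4  | Grace | 888.48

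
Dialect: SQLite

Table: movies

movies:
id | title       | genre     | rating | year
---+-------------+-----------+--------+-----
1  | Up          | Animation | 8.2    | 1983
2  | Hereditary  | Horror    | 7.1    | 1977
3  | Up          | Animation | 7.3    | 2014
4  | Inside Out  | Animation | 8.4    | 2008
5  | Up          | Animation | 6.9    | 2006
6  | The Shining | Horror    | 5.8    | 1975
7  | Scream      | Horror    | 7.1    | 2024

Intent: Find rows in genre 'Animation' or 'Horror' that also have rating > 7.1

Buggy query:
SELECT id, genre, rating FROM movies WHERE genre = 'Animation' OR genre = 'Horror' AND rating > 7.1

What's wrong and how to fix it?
Bug: AND binds tighter than OR, so this parses as genre = 'Animation' OR (genre = 'Horror' AND rating > 7.1)

Fix: Group the OR with parentheses (or use IN), then AND the threshold

Corrected query:
SELECT id, genre, rating FROM movies WHERE (genre = 'Animation' OR genre = 'Horror') AND rating > 7.1

Result:
id | genre     | rating
---+-----------+-------
1  | Animation | 8.2   
3  | Animation | 7.3   
4  | Animation | 8.4   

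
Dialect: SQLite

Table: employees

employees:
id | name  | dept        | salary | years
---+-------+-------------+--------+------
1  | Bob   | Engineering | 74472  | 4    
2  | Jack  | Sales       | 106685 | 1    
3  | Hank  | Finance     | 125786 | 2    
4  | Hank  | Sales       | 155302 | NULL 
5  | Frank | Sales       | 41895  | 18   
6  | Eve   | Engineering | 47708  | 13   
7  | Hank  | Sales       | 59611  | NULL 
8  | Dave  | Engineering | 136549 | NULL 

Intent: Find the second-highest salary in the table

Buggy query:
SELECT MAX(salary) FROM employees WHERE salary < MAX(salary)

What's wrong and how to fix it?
Bug: MAX(salary) on the right of the comparison is an aggregate-in-WHERE error

Fix: Compute the overall MAX in a subquery, then take MAX of rows below it

Corrected query:
SELECT MAX(salary) FROM employees WHERE salary < (SELECT MAX(salary) FROM employees)

Result:
MAX(salary)
-----------
136549     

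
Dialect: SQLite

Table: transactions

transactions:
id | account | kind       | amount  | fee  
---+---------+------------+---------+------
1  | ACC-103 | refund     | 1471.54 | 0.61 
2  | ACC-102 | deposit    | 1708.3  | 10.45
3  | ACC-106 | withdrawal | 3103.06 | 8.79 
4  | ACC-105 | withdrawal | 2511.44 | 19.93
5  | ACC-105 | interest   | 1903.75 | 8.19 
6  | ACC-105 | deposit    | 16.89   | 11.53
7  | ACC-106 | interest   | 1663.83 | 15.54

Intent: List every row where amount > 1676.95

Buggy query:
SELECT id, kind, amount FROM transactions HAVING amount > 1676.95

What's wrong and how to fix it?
Bug: This is a non-aggregate query (no GROUP BY, no aggregates), so in SQLite the HAVING clause is invalid here; a row-level condition belongs in WHERE

Fix: Replace HAVING with WHERE since the condition applies to individual rows

Corrected query:
SELECT id, kind, amount FROM transactions WHERE amount > 1676.95

Result:
id | kind       | amount 
---+------------+--------
2  | deposit    | 1708.3 
3  | withdrawal | 3103.06
4  | withdrawal | 2511.44
5  | interest   | 1903.75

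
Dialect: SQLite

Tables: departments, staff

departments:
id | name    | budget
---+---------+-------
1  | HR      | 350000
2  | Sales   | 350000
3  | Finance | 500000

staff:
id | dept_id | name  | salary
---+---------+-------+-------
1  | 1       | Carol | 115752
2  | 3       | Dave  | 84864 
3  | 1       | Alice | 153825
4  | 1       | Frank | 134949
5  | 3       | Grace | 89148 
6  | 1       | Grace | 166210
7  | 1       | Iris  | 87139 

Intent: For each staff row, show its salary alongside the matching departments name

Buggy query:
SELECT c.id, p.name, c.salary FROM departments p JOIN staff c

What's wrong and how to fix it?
Bug: Missing join condition: each staff row is matched to all departments rows instead of just its own

Fix: Specify the join condition linking the foreign key to the parent id

Corrected query:
SELECT c.id, p.name, c.salary FROM departments p JOIN staff c ON c.dept_id = p.id

Result:
id | name    | salary
---+---------+-------
1  | HR      | 115752
2  | Finance | 84864 
3  | HR      | 153825
4  | HR      | 134949
5  | Finance | 89148 
6  | HR      | 166210
7  | HR      | 87139 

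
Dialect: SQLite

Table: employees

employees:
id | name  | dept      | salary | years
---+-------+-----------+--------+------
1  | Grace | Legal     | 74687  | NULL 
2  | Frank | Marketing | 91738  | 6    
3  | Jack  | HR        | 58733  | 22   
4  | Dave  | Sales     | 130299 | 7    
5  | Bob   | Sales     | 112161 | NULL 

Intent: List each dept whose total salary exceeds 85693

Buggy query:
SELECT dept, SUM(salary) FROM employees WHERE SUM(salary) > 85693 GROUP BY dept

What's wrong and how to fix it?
Bug: Aggregate functions cannot appear in a WHERE clause

Fix: Use HAVING (which filters groups after aggregation) instead of WHERE

Corrected query:
SELECT dept, SUM(salary) FROM employees GROUP BY dept HAVING SUM(salary) > 85693

Result:
dept      | SUM(salary)
----------+------------
Marketing | 91738      
Sales     | 242460     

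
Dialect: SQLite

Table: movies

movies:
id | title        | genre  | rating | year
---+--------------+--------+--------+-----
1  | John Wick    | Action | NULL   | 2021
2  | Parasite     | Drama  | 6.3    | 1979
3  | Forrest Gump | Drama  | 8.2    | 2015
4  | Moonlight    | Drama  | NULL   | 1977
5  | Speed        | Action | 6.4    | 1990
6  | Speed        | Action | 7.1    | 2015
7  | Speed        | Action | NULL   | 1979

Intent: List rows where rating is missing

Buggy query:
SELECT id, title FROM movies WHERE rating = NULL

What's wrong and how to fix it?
Bug: Comparing to NULL with '=' never matches; NULL = NULL is unknown, not true

Fix: Use IS NULL to test for NULL

Corrected query:
SELECT id, title FROM movies WHERE rating IS NULL

Result:
id | title    
---+----------
1  | John Wick
4  | Moonlight
7  | Speed    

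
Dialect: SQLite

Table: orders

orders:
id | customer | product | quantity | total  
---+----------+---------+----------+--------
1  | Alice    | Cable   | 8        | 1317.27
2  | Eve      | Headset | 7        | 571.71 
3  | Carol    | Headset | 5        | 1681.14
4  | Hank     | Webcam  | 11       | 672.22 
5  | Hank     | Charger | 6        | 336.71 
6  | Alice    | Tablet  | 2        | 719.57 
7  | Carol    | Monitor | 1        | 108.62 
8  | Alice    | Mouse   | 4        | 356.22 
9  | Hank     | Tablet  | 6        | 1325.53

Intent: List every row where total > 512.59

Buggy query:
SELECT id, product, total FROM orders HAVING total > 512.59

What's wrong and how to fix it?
Bug: This is a non-aggregate query (no GROUP BY, no aggregates), so in SQLite the HAVING clause is invalid here; a row-level condition belongs in WHERE

Fix: Replace HAVING with WHERE since the condition applies to individual rows

Corrected query:
SELECT id, product, total FROM orders WHERE total > 512.59

Result:
id | product | total  
---+---------+--------
1  | Cable   | 1317.27
2  | Headset | 571.71 
3  | Headset | 1681.14
4  | Webcam  | 672.22 
6  | Tablet  | 719.57 
9  | Tablet  | 1325.53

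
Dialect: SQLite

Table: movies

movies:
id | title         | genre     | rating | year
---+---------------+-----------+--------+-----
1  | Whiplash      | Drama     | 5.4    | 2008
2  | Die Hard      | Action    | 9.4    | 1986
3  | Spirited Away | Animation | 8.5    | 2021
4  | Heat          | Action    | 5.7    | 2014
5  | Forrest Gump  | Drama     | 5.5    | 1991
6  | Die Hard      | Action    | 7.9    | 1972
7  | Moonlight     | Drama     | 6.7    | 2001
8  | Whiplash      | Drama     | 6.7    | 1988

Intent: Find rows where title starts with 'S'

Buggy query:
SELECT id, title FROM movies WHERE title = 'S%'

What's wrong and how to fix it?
Bug: '=' compares the literal string including the % character; pattern matching needs LIKE

Fix: Use LIKE for wildcard pattern matching

Corrected query:
SELECT id, title FROM movies WHERE title LIKE 'S%'

Result:
id | title        
---+--------------
3  | Spirited Away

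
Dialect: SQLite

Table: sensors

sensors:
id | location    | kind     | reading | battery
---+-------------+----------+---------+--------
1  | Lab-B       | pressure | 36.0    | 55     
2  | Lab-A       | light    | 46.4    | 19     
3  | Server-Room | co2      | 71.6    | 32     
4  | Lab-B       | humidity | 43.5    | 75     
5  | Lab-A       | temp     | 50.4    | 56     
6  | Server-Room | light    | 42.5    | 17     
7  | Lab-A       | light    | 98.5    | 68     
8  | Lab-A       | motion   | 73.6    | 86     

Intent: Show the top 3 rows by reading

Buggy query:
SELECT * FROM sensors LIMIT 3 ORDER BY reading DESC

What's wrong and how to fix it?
Bug: ORDER BY cannot follow LIMIT; LIMIT is the final clause

Fix: Swap the clauses: ORDER BY first, then LIMIT

Corrected query:
SELECT * FROM sensors ORDER BY reading DESC LIMIT 3

Result:
id | location    | kind   | reading | battery
---+-------------+--------+---------+--------
7  | Lab-A       | light  | 98.5    | 68     
8  | Lab-A       | motion | 73.6    | 86     
3  | Server-Room | co2    | 71.6    | 32     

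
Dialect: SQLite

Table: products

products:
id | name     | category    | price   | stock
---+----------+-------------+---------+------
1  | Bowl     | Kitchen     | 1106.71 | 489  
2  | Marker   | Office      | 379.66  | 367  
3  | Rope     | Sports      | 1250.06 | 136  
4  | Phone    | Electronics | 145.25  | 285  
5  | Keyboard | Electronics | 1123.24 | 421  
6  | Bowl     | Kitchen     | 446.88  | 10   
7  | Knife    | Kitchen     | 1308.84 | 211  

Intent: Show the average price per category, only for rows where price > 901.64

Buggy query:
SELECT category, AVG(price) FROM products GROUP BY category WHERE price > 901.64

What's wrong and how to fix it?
Bug: WHERE cannot follow GROUP BY

Fix: Move the WHERE clause before GROUP BY

Corrected query:
SELECT category, AVG(price) FROM products WHERE price > 901.64 GROUP BY category

Result:
category    | AVG(price)
------------+-----------
Electronics | 1123.24   
Kitchen     | 1207.775  
Sports      | 1250.06   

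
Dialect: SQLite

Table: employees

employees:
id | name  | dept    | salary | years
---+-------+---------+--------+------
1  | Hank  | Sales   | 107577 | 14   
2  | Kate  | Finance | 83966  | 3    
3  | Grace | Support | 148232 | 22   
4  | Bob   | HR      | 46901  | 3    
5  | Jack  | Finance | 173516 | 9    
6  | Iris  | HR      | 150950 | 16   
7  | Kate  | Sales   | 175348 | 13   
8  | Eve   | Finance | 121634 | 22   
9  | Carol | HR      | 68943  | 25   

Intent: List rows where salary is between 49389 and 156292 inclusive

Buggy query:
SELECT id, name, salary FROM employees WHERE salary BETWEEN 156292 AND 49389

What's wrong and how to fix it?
Bug: BETWEEN expects the lower bound first; with 156292 AND 49389 the range is empty

Fix: Swap the bounds so the smaller value comes first

Corrected query:
SELECT id, name, salary FROM employees WHERE salary BETWEEN 49389 AND 156292

Result:
id | name  | salary
---+-------+-------
1  | Hank  | 107577
2  | Kate  | 83966 
3  | Grace | 148232
6  | Iris  | 150950
8  | Eve   | 121634
9  | Carol | 68943 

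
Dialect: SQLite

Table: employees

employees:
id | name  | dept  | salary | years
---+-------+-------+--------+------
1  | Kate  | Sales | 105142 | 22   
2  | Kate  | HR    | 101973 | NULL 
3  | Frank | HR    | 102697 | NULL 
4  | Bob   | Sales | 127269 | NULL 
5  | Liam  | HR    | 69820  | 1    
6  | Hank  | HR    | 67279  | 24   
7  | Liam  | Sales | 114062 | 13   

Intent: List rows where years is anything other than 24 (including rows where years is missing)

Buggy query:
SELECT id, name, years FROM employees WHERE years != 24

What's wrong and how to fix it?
Bug: 'years != 24' is unknown when years is NULL, so NULL rows are silently excluded

Fix: Handle NULL separately with IS NULL alongside the inequality

Corrected query:
SELECT id, name, years FROM employees WHERE years != 24 OR years IS NULL

Result:
id | name  | years
---+-------+------
1  | Kate  | 22   
2  | Kate  | NULL 
3  | Frank | NULL 
4  | Bob   | NULL 
5  | Liam  | 1    
7  | Liam  | 13   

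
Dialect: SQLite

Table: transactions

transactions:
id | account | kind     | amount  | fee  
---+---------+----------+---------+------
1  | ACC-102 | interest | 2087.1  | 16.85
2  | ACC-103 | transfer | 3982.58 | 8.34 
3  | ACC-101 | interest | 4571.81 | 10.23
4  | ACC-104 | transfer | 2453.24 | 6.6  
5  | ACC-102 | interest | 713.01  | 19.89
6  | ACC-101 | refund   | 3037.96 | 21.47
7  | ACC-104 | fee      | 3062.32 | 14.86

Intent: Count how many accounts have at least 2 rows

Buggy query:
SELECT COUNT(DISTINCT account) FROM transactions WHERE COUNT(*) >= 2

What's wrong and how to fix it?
Bug: COUNT(*) cannot appear in WHERE; the per-group count doesn't exist yet

Fix: Use a subquery that GROUPs and filters with HAVING, then count its rows

Corrected query:
SELECT COUNT(*) FROM (SELECT account FROM transactions GROUP BY account HAVING COUNT(*) >= 2)

Result:
COUNT(*)
--------
3       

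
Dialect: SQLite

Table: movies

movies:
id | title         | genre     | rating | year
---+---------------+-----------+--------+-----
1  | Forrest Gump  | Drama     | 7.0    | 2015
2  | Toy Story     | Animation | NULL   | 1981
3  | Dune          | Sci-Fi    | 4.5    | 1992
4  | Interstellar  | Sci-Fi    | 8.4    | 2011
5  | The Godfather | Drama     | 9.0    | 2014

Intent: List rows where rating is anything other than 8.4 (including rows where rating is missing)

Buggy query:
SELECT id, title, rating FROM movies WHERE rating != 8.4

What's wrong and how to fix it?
Bug: 'rating != 8.4' is unknown when rating is NULL, so NULL rows are silently excluded

Fix: Handle NULL separately with IS NULL alongside the inequality

Corrected query:
SELECT id, title, rating FROM movies WHERE rating != 8.4 OR rating IS NULL

Result:
id | title         | rating
---+---------------+-------
1  | Forrest Gump  | 7     
2  | Toy Story     | NULL  
3  | Dune          | 4.5   
5  | The Godfather | 9     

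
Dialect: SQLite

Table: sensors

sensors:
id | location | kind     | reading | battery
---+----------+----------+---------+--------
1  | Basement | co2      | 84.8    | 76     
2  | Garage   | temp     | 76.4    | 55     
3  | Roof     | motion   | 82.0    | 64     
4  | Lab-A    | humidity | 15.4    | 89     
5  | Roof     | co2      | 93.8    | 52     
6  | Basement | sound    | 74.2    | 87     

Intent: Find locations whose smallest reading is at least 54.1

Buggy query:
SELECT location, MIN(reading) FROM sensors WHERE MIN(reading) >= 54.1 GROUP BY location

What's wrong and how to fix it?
Bug: MIN() in WHERE is a misuse of aggregate

Fix: Use HAVING for the per-group MIN condition

Corrected query:
SELECT location, MIN(reading) FROM sensors GROUP BY location HAVING MIN(reading) >= 54.1

Result:
location | MIN(reading)
---------+-------------
Basement | 74.2        
Garage   | 76.4        
Roof     | 82          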